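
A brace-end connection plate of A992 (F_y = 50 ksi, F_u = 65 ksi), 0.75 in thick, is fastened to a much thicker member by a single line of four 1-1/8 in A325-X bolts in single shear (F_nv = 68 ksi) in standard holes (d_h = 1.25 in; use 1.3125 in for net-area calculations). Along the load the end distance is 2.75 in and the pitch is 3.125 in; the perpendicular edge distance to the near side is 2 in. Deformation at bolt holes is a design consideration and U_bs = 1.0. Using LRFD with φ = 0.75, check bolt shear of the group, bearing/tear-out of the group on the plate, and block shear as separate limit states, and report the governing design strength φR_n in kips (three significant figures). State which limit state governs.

Bolt shear: A_b = π·1.125²/4 = 0.994 in²; R_n = 68 × 0.994 × 4 × 1 = 270.4 kips → 0.75 × 270.4 = 203 kips.
Bearing: edge l_c = 2.125, r_n = 124.3 kips; interior l_c = 1.875, r_n = 109.7 kips; R_n = 124.3 + 3·109.7 = 453.4 kips → 340 kips.
Block shear: A_gv = 9.094, A_nv = 5.648, A_nt = 1.008 in²; R_n = min(0.6F_uA_nv, 0.6F_yA_gv) + U_bs·F_u·A_nt = 285.8 kips → 214 kips.
Bolt shear governs: 203 kips.

203 kips (bolt shear governs)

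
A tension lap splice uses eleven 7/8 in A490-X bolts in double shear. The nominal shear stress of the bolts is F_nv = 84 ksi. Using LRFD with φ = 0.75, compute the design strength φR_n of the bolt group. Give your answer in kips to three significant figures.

A_b = π × 0.875² / 4 = 0.6013 in².
R_n = F_nv · A_b · n · n_s = 84 × 0.6013 × 11 × 2 = 1111 kips.
Design strength φR_n = 0.75 × 1111 = 833 kips.

833 kips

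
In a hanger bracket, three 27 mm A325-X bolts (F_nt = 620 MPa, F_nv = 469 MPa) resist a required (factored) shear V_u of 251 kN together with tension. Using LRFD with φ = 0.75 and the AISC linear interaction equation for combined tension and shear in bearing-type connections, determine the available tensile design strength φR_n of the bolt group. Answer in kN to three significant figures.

A_b = π·27²/4 = 572.6 mm²; f_rv = 251 × 1000 / (3 × 572.6) = 146.1 MPa.
F'_nt = 1.3 F_nt − (F_nt / φF_nv) f_rv = 1.3·620 − (620/(0.75·469))·146.1 = 548.4 MPa, capped at F_nt → F'_nt = 548.4 MPa.
R_n = F'_nt · A_b · n = 548.4 × 572.6 × 3 / 1000 = 942 kN.
Design strength φR_n = 0.75 × 942 = 707 kN.

707 kN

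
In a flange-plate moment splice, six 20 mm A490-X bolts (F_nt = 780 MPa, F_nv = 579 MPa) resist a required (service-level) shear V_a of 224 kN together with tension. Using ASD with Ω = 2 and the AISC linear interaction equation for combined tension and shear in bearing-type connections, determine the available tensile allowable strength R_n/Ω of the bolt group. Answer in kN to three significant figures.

654 kN

A_b = π·20²/4 = 314.2 mm²; f_rv = 224 × 1000 / (6 × 314.2) = 118.8 MPa.
F'_nt = 1.3 F_nt − (Ω F_nt / F_nv) f_rv = 1.3·780 − (2·780/579)·118.8 = 693.8 MPa, capped at F_nt → F'_nt = 693.8 MPa.
R_n = F'_nt · A_b · n = 693.8 × 314.2 × 6 / 1000 = 1308 kN.
Allowable strength R_n/Ω = 1308 / 2 = 654 kN.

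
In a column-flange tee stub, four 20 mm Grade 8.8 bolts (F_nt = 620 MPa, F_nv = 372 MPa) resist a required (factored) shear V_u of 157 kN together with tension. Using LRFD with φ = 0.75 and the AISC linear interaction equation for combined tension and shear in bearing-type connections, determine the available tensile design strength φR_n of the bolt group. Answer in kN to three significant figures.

A_b = π·20²/4 = 314.2 mm²; f_rv = 157 × 1000 / (4 × 314.2) = 124.9 MPa.
F'_nt = 1.3 F_nt − (F_nt / φF_nv) f_rv = 1.3·620 − (620/(0.75·372))·124.9 = 528.4 MPa, capped at F_nt → F'_nt = 528.4 MPa.
R_n = F'_nt · A_b · n = 528.4 × 314.2 × 4 / 1000 = 664 kN.
Design strength φR_n = 0.75 × 664 = 498 kN.

498 kN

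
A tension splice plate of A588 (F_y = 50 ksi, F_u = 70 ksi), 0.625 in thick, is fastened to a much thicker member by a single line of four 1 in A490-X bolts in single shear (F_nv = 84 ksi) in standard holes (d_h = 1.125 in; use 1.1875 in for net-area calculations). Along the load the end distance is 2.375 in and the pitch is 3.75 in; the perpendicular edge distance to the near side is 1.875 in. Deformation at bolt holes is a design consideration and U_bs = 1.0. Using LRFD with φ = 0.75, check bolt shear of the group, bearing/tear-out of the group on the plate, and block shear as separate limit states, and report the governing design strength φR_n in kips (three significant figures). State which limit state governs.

198 kips (bolt shear governs)

Bolt shear: A_b = π·1²/4 = 0.7854 in²; R_n = 84 × 0.7854 × 4 × 1 = 263.9 kips → 0.75 × 263.9 = 198 kips.
Bearing: edge l_c = 1.812, r_n = 95.16 kips; interior l_c = 2.625, r_n = 105 kips; R_n = 95.16 + 3·105 = 410.2 kips → 308 kips.
Block shear: A_gv = 8.516, A_nv = 5.918, A_nt = 0.8008 in²; R_n = min(0.6F_uA_nv, 0.6F_yA_gv) + U_bs·F_u·A_nt = 304.6 kips → 228 kips.
Bolt shear governs: 198 kips.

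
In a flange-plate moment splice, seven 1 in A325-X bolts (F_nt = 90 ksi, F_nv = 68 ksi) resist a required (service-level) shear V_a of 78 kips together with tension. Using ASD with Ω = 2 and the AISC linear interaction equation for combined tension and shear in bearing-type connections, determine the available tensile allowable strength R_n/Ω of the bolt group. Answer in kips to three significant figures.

A_b = π·1²/4 = 0.7854 in²; f_rv = 78 / (7 × 0.7854) = 14.19 ksi.
F'_nt = 1.3 F_nt − (Ω F_nt / F_nv) f_rv = 1.3·90 − (2·90/68)·14.19 = 79.44 ksi, capped at F_nt → F'_nt = 79.44 ksi.
R_n = F'_nt · A_b · n = 79.44 × 0.7854 × 7 = 436.8 kips.
Allowable strength R_n/Ω = 436.8 / 2 = 218 kips.

218 kips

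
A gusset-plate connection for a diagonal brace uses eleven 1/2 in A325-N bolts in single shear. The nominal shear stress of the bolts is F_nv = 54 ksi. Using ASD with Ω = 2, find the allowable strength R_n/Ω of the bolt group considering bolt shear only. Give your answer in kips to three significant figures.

58.3 kips

A_b = π × 0.5² / 4 = 0.1963 in².
R_n = F_nv · A_b · n · n_s = 54 × 0.1963 × 11 × 1 = 116.6 kips.
Allowable strength R_n/Ω = 116.6 / 2 = 58.3 kips.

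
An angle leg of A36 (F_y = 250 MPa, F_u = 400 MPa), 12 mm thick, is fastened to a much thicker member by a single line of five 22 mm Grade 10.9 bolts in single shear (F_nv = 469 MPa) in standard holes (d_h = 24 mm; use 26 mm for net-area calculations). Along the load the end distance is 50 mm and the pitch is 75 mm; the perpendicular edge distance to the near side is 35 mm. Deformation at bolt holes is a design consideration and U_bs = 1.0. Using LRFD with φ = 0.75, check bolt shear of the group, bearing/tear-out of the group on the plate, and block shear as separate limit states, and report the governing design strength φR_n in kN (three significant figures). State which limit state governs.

552 kN (block shear governs)

Bolt shear: A_b = π·22²/4 = 380.1 mm²; R_n = 469 × 380.1 × 5 × 1 / 1000 = 891.4 kN → 0.75 × 891.4 = 669 kN.
Bearing: edge l_c = 38, r_n = 218.9 kN; interior l_c = 51, r_n = 253.4 kN; R_n = 218.9 + 4·253.4 = 1233 kN → 924 kN.
Block shear: A_gv = 4200, A_nv = 2796, A_nt = 264 mm²; R_n = min(0.6F_uA_nv, 0.6F_yA_gv) + U_bs·F_u·A_nt = 735.6 kN → 552 kN.
Block shear governs: 552 kN.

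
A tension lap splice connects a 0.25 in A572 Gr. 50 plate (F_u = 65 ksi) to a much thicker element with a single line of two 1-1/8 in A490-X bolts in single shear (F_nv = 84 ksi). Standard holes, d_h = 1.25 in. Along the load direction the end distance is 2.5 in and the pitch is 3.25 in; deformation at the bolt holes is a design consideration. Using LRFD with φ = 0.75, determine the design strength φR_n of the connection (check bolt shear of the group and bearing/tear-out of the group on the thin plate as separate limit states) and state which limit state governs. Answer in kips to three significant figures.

Bolt shear: A_b = π·1.125²/4 = 0.994 in²; R_n = 84 × 0.994 × 2 × 1 = 167 kips → 0.75 × 167 = 125 kips.
Bearing (1.2 l_c t F_u ≤ 2.4 d t F_u): upper limit = 2.4·1.125·0.25·65 = 43.87 kips.
  Edge l_c = 2.5 − 1.25/2 = 1.875 → r_n = 36.56 kips; interior l_c = 3.25 − 1.25 = 2 → r_n = 39 kips.
  R_n,bearing = 1·36.56 + 1·39 = 75.56 kips → 0.75 × 75.56 = 56.7 kips.
Bearing governs: 56.7 kips.

56.7 kips (bearing governs)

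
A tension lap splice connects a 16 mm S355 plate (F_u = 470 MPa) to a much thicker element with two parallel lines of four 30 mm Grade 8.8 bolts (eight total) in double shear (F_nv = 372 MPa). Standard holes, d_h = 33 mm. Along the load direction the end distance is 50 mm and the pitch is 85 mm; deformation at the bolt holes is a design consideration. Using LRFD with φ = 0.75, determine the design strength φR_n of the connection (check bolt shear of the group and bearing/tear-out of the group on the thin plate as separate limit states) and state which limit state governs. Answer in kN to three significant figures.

Bolt shear: A_b = π·30²/4 = 706.9 mm²; R_n = 372 × 706.9 × 8 × 2 / 1000 = 4207 kN → 0.75 × 4207 = 3160 kN.
Bearing (1.2 l_c t F_u ≤ 2.4 d t F_u): upper limit = 2.4·30·16·470 / 1000 = 541.4 kN.
  Edge l_c = 50 − 33/2 = 33.5 → r_n = 302.3 kN; interior l_c = 85 − 33 = 52 → r_n = 469.2 kN.
  R_n,bearing = 2·302.3 + 6·469.2 = 3420 kN → 0.75 × 3420 = 2570 kN.
Bearing governs: 2570 kN.

2570 kN (bearing governs)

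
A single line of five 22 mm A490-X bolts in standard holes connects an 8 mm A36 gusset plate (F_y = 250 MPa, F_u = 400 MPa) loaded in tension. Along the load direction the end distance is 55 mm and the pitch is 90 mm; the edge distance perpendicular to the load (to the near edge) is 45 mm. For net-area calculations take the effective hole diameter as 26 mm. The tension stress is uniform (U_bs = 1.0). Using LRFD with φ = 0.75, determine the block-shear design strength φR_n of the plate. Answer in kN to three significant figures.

Shear plane L_v = 55 + 4·90 = 415 mm; A_gv = 415 × 8 = 3320 mm².
A_nv = (415 − 4.5·26) × 8 = 2384 mm².
A_nt = (45 − 0.5·26) × 8 = 256 mm².
0.6 F_u A_nv = 572.2 kN; 0.6 F_y A_gv = 498 kN → shear yielding governs the shear term.
R_n = 498 + 1.0 × 400 × 256 / 1000 = 600.4 kN.
Design strength φR_n = 0.75 × 600.4 = 450 kN.

450 kN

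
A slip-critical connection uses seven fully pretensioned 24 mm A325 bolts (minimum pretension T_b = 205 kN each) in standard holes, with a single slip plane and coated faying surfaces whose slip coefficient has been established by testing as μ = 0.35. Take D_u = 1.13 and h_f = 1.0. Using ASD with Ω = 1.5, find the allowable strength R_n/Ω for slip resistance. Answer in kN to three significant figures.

378 kN

R_n = μ · D_u · h_f · T_b · n_s · n_b = 0.35 × 1.13 × 1.0 × 205 × 1 × 7 = 567.5 kN.
Allowable strength R_n/Ω = 567.5 / 1.5 = 378 kN.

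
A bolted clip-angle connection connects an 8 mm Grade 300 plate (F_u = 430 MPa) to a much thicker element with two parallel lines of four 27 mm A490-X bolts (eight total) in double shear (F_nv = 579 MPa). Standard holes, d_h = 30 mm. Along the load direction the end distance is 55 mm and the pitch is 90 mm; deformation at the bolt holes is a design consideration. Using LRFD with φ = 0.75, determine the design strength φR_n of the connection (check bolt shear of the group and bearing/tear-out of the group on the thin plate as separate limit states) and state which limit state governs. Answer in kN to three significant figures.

Bolt shear: A_b = π·27²/4 = 572.6 mm²; R_n = 579 × 572.6 × 8 × 2 / 1000 = 5304 kN → 0.75 × 5304 = 3980 kN.
Bearing (1.2 l_c t F_u ≤ 2.4 d t F_u): upper limit = 2.4·27·8·430 / 1000 = 222.9 kN.
  Edge l_c = 55 − 30/2 = 40 → r_n = 165.1 kN; interior l_c = 90 − 30 = 60 → r_n = 222.9 kN.
  R_n,bearing = 2·165.1 + 6·222.9 = 1668 kN → 0.75 × 1668 = 1250 kN.
Bearing governs: 1250 kN.

1250 kN (bearing governs)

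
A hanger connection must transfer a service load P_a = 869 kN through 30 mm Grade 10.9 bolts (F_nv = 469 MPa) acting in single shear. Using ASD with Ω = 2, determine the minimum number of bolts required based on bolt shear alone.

6 bolts

A_b = π·30²/4 = 706.9 mm².
Per-bolt allowable strength R_n/Ω = 469 × 706.9 × 1 / 1000 / 2 = 165.8 kN.
n ≥ 869 / 165.8 = 5.243 → use 6 bolts.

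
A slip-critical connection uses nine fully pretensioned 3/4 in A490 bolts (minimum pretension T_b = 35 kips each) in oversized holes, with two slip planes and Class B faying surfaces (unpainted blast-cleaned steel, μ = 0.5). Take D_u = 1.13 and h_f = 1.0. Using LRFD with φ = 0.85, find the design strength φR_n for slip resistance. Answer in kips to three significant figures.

303 kips

R_n = μ · D_u · h_f · T_b · n_s · n_b = 0.5 × 1.13 × 1.0 × 35 × 2 × 9 = 355.9 kips.
Design strength φR_n = 0.85 × 355.9 = 303 kips.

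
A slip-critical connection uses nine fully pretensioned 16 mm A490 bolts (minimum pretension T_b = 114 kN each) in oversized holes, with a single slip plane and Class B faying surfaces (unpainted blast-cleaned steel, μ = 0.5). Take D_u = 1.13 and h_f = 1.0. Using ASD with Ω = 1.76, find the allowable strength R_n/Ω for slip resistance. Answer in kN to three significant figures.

329 kN

R_n = μ · D_u · h_f · T_b · n_s · n_b = 0.5 × 1.13 × 1.0 × 114 × 1 × 9 = 579.7 kN.
Allowable strength R_n/Ω = 579.7 / 1.76 = 329 kN.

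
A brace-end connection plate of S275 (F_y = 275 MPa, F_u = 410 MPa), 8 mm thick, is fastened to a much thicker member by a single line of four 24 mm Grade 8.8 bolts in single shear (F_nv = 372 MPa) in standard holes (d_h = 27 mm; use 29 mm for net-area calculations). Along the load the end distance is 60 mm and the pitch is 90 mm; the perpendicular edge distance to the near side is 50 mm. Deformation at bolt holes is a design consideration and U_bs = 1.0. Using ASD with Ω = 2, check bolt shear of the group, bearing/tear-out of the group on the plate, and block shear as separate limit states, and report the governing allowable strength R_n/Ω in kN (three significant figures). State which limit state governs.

276 kN (block shear governs)

Bolt shear: A_b = π·24²/4 = 452.4 mm²; R_n = 372 × 452.4 × 4 × 1 / 1000 = 673.2 kN → 673.2 / 2 = 337 kN.
Bearing: edge l_c = 46.5, r_n = 183 kN; interior l_c = 63, r_n = 188.9 kN; R_n = 183 + 3·188.9 = 749.8 kN → 375 kN.
Block shear: A_gv = 2640, A_nv = 1828, A_nt = 284 mm²; R_n = min(0.6F_uA_nv, 0.6F_yA_gv) + U_bs·F_u·A_nt = 552 kN → 276 kN.
Block shear governs: 276 kN.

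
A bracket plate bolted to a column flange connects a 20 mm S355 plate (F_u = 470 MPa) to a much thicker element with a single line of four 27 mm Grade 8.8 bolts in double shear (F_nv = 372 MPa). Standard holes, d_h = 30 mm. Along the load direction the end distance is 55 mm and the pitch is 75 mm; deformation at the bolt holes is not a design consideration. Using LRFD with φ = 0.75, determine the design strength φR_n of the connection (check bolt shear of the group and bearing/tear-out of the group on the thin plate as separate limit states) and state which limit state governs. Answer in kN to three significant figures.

Bolt shear: A_b = π·27²/4 = 572.6 mm²; R_n = 372 × 572.6 × 4 × 2 / 1000 = 1704 kN → 0.75 × 1704 = 1280 kN.
Bearing (1.5 l_c t F_u ≤ 3.0 d t F_u): upper limit = 3.0·27·20·470 / 1000 = 761.4 kN.
  Edge l_c = 55 − 30/2 = 40 → r_n = 564 kN; interior l_c = 75 − 30 = 45 → r_n = 634.5 kN.
  R_n,bearing = 1·564 + 3·634.5 = 2468 kN → 0.75 × 2468 = 1850 kN.
Bolt shear governs: 1280 kN.

1280 kN (bolt shear governs)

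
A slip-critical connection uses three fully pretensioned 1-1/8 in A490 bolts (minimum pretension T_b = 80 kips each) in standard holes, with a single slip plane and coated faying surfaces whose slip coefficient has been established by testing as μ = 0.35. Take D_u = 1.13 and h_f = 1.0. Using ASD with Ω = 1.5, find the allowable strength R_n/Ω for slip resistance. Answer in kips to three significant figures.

63.3 kips

R_n = μ · D_u · h_f · T_b · n_s · n_b = 0.35 × 1.13 × 1.0 × 80 × 1 × 3 = 94.92 kips.
Allowable strength R_n/Ω = 94.92 / 1.5 = 63.3 kips.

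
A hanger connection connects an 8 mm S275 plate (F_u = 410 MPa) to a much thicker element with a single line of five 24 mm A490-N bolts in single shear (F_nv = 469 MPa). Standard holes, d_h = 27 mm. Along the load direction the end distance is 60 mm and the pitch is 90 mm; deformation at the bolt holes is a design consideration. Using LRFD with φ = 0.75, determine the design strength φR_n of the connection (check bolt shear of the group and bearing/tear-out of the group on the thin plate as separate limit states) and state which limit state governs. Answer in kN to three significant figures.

Bolt shear: A_b = π·24²/4 = 452.4 mm²; R_n = 469 × 452.4 × 5 × 1 / 1000 = 1061 kN → 0.75 × 1061 = 796 kN.
Bearing (1.2 l_c t F_u ≤ 2.4 d t F_u): upper limit = 2.4·24·8·410 / 1000 = 188.9 kN.
  Edge l_c = 60 − 27/2 = 46.5 → r_n = 183 kN; interior l_c = 90 − 27 = 63 → r_n = 188.9 kN.
  R_n,bearing = 1·183 + 4·188.9 = 938.7 kN → 0.75 × 938.7 = 704 kN.
Bearing governs: 704 kN.

704 kN (bearing governs)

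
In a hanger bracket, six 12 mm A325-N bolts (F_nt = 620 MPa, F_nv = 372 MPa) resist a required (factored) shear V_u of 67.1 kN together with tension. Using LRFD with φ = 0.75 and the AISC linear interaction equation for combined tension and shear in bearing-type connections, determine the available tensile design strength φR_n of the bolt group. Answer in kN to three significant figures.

298 kN

A_b = π·12²/4 = 113.1 mm²; f_rv = 67.1 × 1000 / (6 × 113.1) = 98.88 MPa.
F'_nt = 1.3 F_nt − (F_nt / φF_nv) f_rv = 1.3·620 − (620/(0.75·372))·98.88 = 586.3 MPa, capped at F_nt → F'_nt = 586.3 MPa.
R_n = F'_nt · A_b · n = 586.3 × 113.1 × 6 / 1000 = 397.8 kN.
Design strength φR_n = 0.75 × 397.8 = 298 kN.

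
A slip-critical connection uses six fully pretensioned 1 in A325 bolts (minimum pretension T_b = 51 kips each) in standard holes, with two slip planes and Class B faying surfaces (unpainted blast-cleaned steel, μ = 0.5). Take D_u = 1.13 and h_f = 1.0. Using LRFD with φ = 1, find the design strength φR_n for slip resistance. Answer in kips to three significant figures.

R_n = μ · D_u · h_f · T_b · n_s · n_b = 0.5 × 1.13 × 1.0 × 51 × 2 × 6 = 345.8 kips.
Design strength φR_n = 1 × 345.8 = 346 kips.

346 kips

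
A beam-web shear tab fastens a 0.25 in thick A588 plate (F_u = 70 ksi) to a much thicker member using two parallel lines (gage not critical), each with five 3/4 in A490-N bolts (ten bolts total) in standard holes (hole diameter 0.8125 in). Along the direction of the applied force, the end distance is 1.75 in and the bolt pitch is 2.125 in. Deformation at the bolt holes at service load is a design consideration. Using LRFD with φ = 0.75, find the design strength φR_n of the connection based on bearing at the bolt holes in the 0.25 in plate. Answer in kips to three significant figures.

208 kips

Per bolt r_n = 1.2 l_c t F_u ≤ 2.4 d t F_u; upper limit = 2.4 × 0.75 × 0.25 × 70 = 31.5 kips.
Edge bolt: l_c = 1.75 − 0.8125/2 = 1.344 in → 1.2 × 1.344 × 0.25 × 70 = 28.22 → r_n = 28.22 kips.
Interior bolts: l_c = 2.125 − 0.8125 = 1.312 in → 1.2 × 1.312 × 0.25 × 70 = 27.56 → r_n = 27.56 kips.
R_n = 2 × 28.22 + 8 × 27.56 = 276.9 kips.
Design strength φR_n = 0.75 × 276.9 = 208 kips.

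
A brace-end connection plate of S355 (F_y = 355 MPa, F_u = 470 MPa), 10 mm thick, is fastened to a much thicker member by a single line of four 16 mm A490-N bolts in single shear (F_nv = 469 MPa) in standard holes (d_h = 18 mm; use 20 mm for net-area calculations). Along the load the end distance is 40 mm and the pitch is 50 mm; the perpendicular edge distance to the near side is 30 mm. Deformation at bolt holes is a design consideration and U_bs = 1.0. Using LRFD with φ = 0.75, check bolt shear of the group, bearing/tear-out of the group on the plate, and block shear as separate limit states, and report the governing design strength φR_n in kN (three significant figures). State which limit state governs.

Bolt shear: A_b = π·16²/4 = 201.1 mm²; R_n = 469 × 201.1 × 4 × 1 / 1000 = 377.2 kN → 0.75 × 377.2 = 283 kN.
Bearing: edge l_c = 31, r_n = 174.8 kN; interior l_c = 32, r_n = 180.5 kN; R_n = 174.8 + 3·180.5 = 716.3 kN → 537 kN.
Block shear: A_gv = 1900, A_nv = 1200, A_nt = 200 mm²; R_n = min(0.6F_uA_nv, 0.6F_yA_gv) + U_bs·F_u·A_nt = 432.4 kN → 324 kN.
Bolt shear governs: 283 kN.

283 kN (bolt shear governs)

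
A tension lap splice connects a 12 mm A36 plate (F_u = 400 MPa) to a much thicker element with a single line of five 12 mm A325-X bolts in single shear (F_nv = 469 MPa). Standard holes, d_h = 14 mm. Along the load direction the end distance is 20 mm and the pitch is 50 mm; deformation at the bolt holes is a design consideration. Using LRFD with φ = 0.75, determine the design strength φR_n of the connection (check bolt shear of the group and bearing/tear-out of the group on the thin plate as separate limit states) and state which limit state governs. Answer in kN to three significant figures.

199 kN (bolt shear governs)

Bolt shear: A_b = π·12²/4 = 113.1 mm²; R_n = 469 × 113.1 × 5 × 1 / 1000 = 265.2 kN → 0.75 × 265.2 = 199 kN.
Bearing (1.2 l_c t F_u ≤ 2.4 d t F_u): upper limit = 2.4·12·12·400 / 1000 = 138.2 kN.
  Edge l_c = 20 − 14/2 = 13 → r_n = 74.88 kN; interior l_c = 50 − 14 = 36 → r_n = 138.2 kN.
  R_n,bearing = 1·74.88 + 4·138.2 = 627.8 kN → 0.75 × 627.8 = 471 kN.
Bolt shear governs: 199 kN.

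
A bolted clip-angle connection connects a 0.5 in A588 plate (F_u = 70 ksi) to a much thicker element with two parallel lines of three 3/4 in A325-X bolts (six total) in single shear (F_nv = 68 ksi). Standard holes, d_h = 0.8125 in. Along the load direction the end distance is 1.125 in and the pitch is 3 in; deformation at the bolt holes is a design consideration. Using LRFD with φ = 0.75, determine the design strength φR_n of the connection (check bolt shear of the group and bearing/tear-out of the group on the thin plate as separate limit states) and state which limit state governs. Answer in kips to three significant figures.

Bolt shear: A_b = π·0.75²/4 = 0.4418 in²; R_n = 68 × 0.4418 × 6 × 1 = 180.2 kips → 0.75 × 180.2 = 135 kips.
Bearing (1.2 l_c t F_u ≤ 2.4 d t F_u): upper limit = 2.4·0.75·0.5·70 = 63 kips.
  Edge l_c = 1.125 − 0.8125/2 = 0.7188 → r_n = 30.19 kips; interior l_c = 3 − 0.8125 = 2.188 → r_n = 63 kips.
  R_n,bearing = 2·30.19 + 4·63 = 312.4 kips → 0.75 × 312.4 = 234 kips.
Bolt shear governs: 135 kips.

135 kips (bolt shear governs)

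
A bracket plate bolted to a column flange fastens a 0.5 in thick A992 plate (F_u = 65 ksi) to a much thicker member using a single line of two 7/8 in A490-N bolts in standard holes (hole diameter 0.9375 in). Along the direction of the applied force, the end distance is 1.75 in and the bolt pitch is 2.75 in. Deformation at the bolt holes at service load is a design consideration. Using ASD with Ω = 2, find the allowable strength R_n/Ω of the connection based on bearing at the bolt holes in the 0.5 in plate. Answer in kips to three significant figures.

Per bolt r_n = 1.2 l_c t F_u ≤ 2.4 d t F_u; upper limit = 2.4 × 0.875 × 0.5 × 65 = 68.25 kips.
Edge bolt: l_c = 1.75 − 0.9375/2 = 1.281 in → 1.2 × 1.281 × 0.5 × 65 = 49.97 → r_n = 49.97 kips.
Interior bolts: l_c = 2.75 − 0.9375 = 1.812 in → 1.2 × 1.812 × 0.5 × 65 = 70.69 → r_n = 68.25 kips.
R_n = 1 × 49.97 + 1 × 68.25 = 118.2 kips.
Allowable strength R_n/Ω = 118.2 / 2 = 59.1 kips.

59.1 kips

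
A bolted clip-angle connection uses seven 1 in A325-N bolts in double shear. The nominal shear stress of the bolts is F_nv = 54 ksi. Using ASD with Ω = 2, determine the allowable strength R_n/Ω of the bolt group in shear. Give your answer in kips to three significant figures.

A_b = π × 1² / 4 = 0.7854 in².
R_n = F_nv · A_b · n · n_s = 54 × 0.7854 × 7 × 2 = 593.8 kips.
Allowable strength R_n/Ω = 593.8 / 2 = 297 kips.

297 kips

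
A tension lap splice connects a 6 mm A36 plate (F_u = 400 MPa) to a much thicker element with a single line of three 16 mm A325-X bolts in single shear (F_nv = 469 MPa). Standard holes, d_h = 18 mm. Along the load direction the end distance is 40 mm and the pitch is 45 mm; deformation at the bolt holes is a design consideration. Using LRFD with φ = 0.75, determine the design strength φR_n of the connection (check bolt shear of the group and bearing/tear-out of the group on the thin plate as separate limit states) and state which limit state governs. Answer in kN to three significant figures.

184 kN (bearing governs)

Bolt shear: A_b = π·16²/4 = 201.1 mm²; R_n = 469 × 201.1 × 3 × 1 / 1000 = 282.9 kN → 0.75 × 282.9 = 212 kN.
Bearing (1.2 l_c t F_u ≤ 2.4 d t F_u): upper limit = 2.4·16·6·400 / 1000 = 92.16 kN.
  Edge l_c = 40 − 18/2 = 31 → r_n = 89.28 kN; interior l_c = 45 − 18 = 27 → r_n = 77.76 kN.
  R_n,bearing = 1·89.28 + 2·77.76 = 244.8 kN → 0.75 × 244.8 = 184 kN.
Bearing governs: 184 kN.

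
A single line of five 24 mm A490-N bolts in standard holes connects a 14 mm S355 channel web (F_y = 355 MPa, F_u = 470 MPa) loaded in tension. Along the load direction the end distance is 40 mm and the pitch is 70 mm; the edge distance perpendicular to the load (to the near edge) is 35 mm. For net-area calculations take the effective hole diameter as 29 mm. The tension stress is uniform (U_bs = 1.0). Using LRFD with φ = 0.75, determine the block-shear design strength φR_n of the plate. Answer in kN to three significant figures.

Shear plane L_v = 40 + 4·70 = 320 mm; A_gv = 320 × 14 = 4480 mm².
A_nv = (320 − 4.5·29) × 14 = 2653 mm².
A_nt = (35 − 0.5·29) × 14 = 287 mm².
0.6 F_u A_nv = 748.1 kN; 0.6 F_y A_gv = 954.2 kN → shear rupture governs the shear term.
R_n = 748.1 + 1.0 × 470 × 287 / 1000 = 883 kN.
Design strength φR_n = 0.75 × 883 = 662 kN.

662 kN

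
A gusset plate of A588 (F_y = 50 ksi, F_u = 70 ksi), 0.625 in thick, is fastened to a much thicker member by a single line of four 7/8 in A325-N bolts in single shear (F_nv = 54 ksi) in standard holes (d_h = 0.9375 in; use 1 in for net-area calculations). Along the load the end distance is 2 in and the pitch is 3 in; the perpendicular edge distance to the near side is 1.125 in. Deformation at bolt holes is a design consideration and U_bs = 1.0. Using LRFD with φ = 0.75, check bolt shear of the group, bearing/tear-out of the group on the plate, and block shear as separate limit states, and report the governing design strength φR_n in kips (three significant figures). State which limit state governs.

97.4 kips (bolt shear governs)

Bolt shear: A_b = π·0.875²/4 = 0.6013 in²; R_n = 54 × 0.6013 × 4 × 1 = 129.9 kips → 0.75 × 129.9 = 97.4 kips.
Bearing: edge l_c = 1.531, r_n = 80.39 kips; interior l_c = 2.062, r_n = 91.88 kips; R_n = 80.39 + 3·91.88 = 356 kips → 267 kips.
Block shear: A_gv = 6.875, A_nv = 4.688, A_nt = 0.3906 in²; R_n = min(0.6F_uA_nv, 0.6F_yA_gv) + U_bs·F_u·A_nt = 224.2 kips → 168 kips.
Bolt shear governs: 97.4 kips.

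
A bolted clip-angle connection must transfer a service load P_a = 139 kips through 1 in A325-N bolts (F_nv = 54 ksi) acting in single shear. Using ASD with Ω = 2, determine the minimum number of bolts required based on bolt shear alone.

7 bolts

A_b = π·1²/4 = 0.7854 in².
Per-bolt allowable strength R_n/Ω = 54 × 0.7854 × 1 / 2 = 21.21 kips.
n ≥ 139 / 21.21 = 6.555 → use 7 bolts.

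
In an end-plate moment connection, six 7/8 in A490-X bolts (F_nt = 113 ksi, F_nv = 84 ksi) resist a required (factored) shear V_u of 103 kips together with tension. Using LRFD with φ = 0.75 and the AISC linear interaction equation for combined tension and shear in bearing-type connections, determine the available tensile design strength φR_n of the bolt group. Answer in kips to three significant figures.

A_b = π·0.875²/4 = 0.6013 in²; f_rv = 103 / (6 × 0.6013) = 28.55 ksi.
F'_nt = 1.3 F_nt − (F_nt / φF_nv) f_rv = 1.3·113 − (113/(0.75·84))·28.55 = 95.69 ksi, capped at F_nt → F'_nt = 95.69 ksi.
R_n = F'_nt · A_b · n = 95.69 × 0.6013 × 6 = 345.3 kips.
Design strength φR_n = 0.75 × 345.3 = 259 kips.

259 kips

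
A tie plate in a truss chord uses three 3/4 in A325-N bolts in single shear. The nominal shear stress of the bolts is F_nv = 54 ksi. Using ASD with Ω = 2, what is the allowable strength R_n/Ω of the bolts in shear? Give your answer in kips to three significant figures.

35.8 kips

A_b = π × 0.75² / 4 = 0.4418 in².
R_n = F_nv · A_b · n · n_s = 54 × 0.4418 × 3 × 1 = 71.57 kips.
Allowable strength R_n/Ω = 71.57 / 2 = 35.8 kips.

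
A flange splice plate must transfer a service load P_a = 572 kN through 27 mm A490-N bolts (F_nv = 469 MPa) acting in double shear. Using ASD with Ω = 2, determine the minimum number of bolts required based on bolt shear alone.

3 bolts

A_b = π·27²/4 = 572.6 mm².
Per-bolt allowable strength R_n/Ω = 469 × 572.6 × 2 / 1000 / 2 = 268.5 kN.
n ≥ 572 / 268.5 = 2.13 → use 3 bolts.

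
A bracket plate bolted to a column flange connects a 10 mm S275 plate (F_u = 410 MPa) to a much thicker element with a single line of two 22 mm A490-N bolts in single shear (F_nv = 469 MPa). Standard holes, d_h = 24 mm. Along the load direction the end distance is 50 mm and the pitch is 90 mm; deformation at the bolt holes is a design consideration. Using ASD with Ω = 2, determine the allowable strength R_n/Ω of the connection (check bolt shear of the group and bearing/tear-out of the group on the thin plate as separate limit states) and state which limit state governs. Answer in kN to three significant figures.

178 kN (bolt shear governs)

Bolt shear: A_b = π·22²/4 = 380.1 mm²; R_n = 469 × 380.1 × 2 × 1 / 1000 = 356.6 kN → 356.6 / 2 = 178 kN.
Bearing (1.2 l_c t F_u ≤ 2.4 d t F_u): upper limit = 2.4·22·10·410 / 1000 = 216.5 kN.
  Edge l_c = 50 − 24/2 = 38 → r_n = 187 kN; interior l_c = 90 − 24 = 66 → r_n = 216.5 kN.
  R_n,bearing = 1·187 + 1·216.5 = 403.4 kN → 403.4 / 2 = 202 kN.
Bolt shear governs: 178 kN.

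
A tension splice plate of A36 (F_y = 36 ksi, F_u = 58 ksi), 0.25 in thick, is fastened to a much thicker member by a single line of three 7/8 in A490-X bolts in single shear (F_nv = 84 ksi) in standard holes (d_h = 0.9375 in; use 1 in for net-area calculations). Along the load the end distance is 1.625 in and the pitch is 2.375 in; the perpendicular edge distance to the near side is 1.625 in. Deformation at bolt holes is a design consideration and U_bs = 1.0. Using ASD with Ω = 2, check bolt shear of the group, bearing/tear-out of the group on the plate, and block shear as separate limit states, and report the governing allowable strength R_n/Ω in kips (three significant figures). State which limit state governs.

Bolt shear: A_b = π·0.875²/4 = 0.6013 in²; R_n = 84 × 0.6013 × 3 × 1 = 151.5 kips → 151.5 / 2 = 75.8 kips.
Bearing: edge l_c = 1.156, r_n = 20.12 kips; interior l_c = 1.438, r_n = 25.01 kips; R_n = 20.12 + 2·25.01 = 70.14 kips → 35.1 kips.
Block shear: A_gv = 1.594, A_nv = 0.9688, A_nt = 0.2812 in²; R_n = min(0.6F_uA_nv, 0.6F_yA_gv) + U_bs·F_u·A_nt = 50.02 kips → 25 kips.
Block shear governs: 25 kips.

25 kips (block shear governs)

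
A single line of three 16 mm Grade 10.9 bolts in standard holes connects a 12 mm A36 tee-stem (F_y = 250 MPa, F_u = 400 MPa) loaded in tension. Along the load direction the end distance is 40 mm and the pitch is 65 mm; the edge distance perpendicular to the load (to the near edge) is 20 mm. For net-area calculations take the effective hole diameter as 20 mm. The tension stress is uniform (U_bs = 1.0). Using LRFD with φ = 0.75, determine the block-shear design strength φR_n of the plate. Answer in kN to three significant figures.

Shear plane L_v = 40 + 2·65 = 170 mm; A_gv = 170 × 12 = 2040 mm².
A_nv = (170 − 2.5·20) × 12 = 1440 mm².
A_nt = (20 − 0.5·20) × 12 = 120 mm².
0.6 F_u A_nv = 345.6 kN; 0.6 F_y A_gv = 306 kN → shear yielding governs the shear term.
R_n = 306 + 1.0 × 400 × 120 / 1000 = 354 kN.
Design strength φR_n = 0.75 × 354 = 266 kN.

266 kN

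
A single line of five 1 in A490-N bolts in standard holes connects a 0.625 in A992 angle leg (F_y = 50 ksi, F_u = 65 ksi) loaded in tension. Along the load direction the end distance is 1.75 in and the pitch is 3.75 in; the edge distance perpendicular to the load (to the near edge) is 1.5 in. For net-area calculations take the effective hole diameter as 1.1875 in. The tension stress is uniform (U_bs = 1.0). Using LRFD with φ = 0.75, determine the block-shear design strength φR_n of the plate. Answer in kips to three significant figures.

236 kips

Shear plane L_v = 1.75 + 4·3.75 = 16.75 in; A_gv = 16.75 × 0.625 = 10.47 in².
A_nv = (16.75 − 4.5·1.1875) × 0.625 = 7.129 in².
A_nt = (1.5 − 0.5·1.1875) × 0.625 = 0.5664 in².
0.6 F_u A_nv = 278 kips; 0.6 F_y A_gv = 314.1 kips → shear rupture governs the shear term.
R_n = 278 + 1.0 × 65 × 0.5664 = 314.8 kips.
Design strength φR_n = 0.75 × 314.8 = 236 kips.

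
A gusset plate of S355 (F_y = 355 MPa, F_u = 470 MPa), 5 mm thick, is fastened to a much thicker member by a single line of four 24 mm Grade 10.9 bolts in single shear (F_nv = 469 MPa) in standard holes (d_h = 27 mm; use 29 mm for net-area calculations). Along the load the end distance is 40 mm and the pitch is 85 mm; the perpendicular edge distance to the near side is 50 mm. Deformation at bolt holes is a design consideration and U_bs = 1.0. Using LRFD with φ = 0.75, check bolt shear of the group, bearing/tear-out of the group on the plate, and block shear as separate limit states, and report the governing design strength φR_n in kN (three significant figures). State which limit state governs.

267 kN (block shear governs)

Bolt shear: A_b = π·24²/4 = 452.4 mm²; R_n = 469 × 452.4 × 4 × 1 / 1000 = 848.7 kN → 0.75 × 848.7 = 637 kN.
Bearing: edge l_c = 26.5, r_n = 74.73 kN; interior l_c = 58, r_n = 135.4 kN; R_n = 74.73 + 3·135.4 = 480.8 kN → 361 kN.
Block shear: A_gv = 1475, A_nv = 967.5, A_nt = 177.5 mm²; R_n = min(0.6F_uA_nv, 0.6F_yA_gv) + U_bs·F_u·A_nt = 356.3 kN → 267 kN.
Block shear governs: 267 kN.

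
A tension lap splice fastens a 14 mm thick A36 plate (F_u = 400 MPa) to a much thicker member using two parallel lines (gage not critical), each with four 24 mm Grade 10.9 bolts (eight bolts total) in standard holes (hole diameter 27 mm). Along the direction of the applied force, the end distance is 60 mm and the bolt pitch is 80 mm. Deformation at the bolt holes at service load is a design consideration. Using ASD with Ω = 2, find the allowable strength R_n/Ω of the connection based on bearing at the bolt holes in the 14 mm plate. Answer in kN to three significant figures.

1280 kN

Per bolt r_n = 1.2 l_c t F_u ≤ 2.4 d t F_u; upper limit = 2.4 × 24 × 14 × 400 / 1000 = 322.6 kN.
Edge bolt: l_c = 60 − 27/2 = 46.5 mm → 1.2 × 46.5 × 14 × 400 / 1000 = 312.5 → r_n = 312.5 kN.
Interior bolts: l_c = 80 − 27 = 53 mm → 1.2 × 53 × 14 × 400 / 1000 = 356.2 → r_n = 322.6 kN.
R_n = 2 × 312.5 + 6 × 322.6 = 2560 kN.
Allowable strength R_n/Ω = 2560 / 2 = 1280 kN.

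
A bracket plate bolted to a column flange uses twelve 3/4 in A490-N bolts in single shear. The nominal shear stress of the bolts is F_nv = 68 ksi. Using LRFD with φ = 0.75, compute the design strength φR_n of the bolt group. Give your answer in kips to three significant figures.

270 kips

A_b = π × 0.75² / 4 = 0.4418 in².
R_n = F_nv · A_b · n · n_s = 68 × 0.4418 × 12 × 1 = 360.5 kips.
Design strength φR_n = 0.75 × 360.5 = 270 kips.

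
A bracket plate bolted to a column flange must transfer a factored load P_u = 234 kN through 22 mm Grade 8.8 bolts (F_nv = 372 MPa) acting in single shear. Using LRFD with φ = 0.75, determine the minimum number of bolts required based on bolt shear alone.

3 bolts

A_b = π·22²/4 = 380.1 mm².
Per-bolt design strength φR_n = 0.75 × 372 × 380.1 × 1 / 1000 = 106.1 kN.
n ≥ 234 / 106.1 = 2.206 → use 3 bolts.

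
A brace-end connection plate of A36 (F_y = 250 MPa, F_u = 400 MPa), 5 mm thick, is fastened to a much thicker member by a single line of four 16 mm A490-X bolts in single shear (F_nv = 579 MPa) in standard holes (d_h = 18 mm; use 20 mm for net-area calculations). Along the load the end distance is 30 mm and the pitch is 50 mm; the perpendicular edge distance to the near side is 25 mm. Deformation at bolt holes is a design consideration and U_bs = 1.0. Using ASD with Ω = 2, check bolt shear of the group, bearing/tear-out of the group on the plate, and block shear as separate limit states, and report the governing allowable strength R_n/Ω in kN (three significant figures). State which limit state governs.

81 kN (block shear governs)

Bolt shear: A_b = π·16²/4 = 201.1 mm²; R_n = 579 × 201.1 × 4 × 1 / 1000 = 465.7 kN → 465.7 / 2 = 233 kN.
Bearing: edge l_c = 21, r_n = 50.4 kN; interior l_c = 32, r_n = 76.8 kN; R_n = 50.4 + 3·76.8 = 280.8 kN → 140 kN.
Block shear: A_gv = 900, A_nv = 550, A_nt = 75 mm²; R_n = min(0.6F_uA_nv, 0.6F_yA_gv) + U_bs·F_u·A_nt = 162 kN → 81 kN.
Block shear governs: 81 kN.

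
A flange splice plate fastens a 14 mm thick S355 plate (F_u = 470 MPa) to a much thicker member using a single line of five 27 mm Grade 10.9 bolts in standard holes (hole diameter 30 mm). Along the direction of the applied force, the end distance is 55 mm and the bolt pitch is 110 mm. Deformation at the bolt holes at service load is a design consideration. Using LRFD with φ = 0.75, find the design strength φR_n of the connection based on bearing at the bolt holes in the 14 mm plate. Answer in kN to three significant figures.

1520 kN

Per bolt r_n = 1.2 l_c t F_u ≤ 2.4 d t F_u; upper limit = 2.4 × 27 × 14 × 470 / 1000 = 426.4 kN.
Edge bolt: l_c = 55 − 30/2 = 40 mm → 1.2 × 40 × 14 × 470 / 1000 = 315.8 → r_n = 315.8 kN.
Interior bolts: l_c = 110 − 30 = 80 mm → 1.2 × 80 × 14 × 470 / 1000 = 631.7 → r_n = 426.4 kN.
R_n = 1 × 315.8 + 4 × 426.4 = 2021 kN.
Design strength φR_n = 0.75 × 2021 = 1520 kN.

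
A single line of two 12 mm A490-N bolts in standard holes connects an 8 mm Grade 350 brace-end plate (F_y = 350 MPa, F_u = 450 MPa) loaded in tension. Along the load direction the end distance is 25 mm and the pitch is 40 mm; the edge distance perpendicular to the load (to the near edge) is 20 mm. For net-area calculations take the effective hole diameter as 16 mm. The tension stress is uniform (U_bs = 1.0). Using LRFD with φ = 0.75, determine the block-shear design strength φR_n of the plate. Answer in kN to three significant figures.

Shear plane L_v = 25 + 1·40 = 65 mm; A_gv = 65 × 8 = 520 mm².
A_nv = (65 − 1.5·16) × 8 = 328 mm².
A_nt = (20 − 0.5·16) × 8 = 96 mm².
0.6 F_u A_nv = 88.56 kN; 0.6 F_y A_gv = 109.2 kN → shear rupture governs the shear term.
R_n = 88.56 + 1.0 × 450 × 96 / 1000 = 131.8 kN.
Design strength φR_n = 0.75 × 131.8 = 98.8 kN.

98.8 kN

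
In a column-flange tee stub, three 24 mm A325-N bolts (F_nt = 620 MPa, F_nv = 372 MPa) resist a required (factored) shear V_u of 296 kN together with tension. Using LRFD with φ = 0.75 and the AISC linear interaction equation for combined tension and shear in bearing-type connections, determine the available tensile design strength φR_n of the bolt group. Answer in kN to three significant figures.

A_b = π·24²/4 = 452.4 mm²; f_rv = 296 × 1000 / (3 × 452.4) = 218.1 MPa.
F'_nt = 1.3 F_nt − (F_nt / φF_nv) f_rv = 1.3·620 − (620/(0.75·372))·218.1 = 321.3 MPa, capped at F_nt → F'_nt = 321.3 MPa.
R_n = F'_nt · A_b · n = 321.3 × 452.4 × 3 / 1000 = 436.1 kN.
Design strength φR_n = 0.75 × 436.1 = 327 kN.

327 kN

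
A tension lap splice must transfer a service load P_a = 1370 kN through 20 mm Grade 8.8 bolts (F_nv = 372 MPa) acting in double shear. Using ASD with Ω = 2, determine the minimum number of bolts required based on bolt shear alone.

A_b = π·20²/4 = 314.2 mm².
Per-bolt allowable strength R_n/Ω = 372 × 314.2 × 2 / 1000 / 2 = 116.9 kN.
n ≥ 1370 / 116.9 = 11.72 → use 12 bolts.

12 bolts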